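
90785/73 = 1243 + 46/73=1243.63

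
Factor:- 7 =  - 7^1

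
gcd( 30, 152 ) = 2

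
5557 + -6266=-709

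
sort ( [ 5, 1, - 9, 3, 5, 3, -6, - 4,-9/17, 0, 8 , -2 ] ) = [  -  9, - 6, - 4,  -  2, - 9/17, 0,  1,3, 3, 5, 5, 8]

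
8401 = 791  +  7610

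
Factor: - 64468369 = - 7^2*17^1 * 193^1*401^1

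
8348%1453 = 1083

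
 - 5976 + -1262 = -7238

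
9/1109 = 9/1109 = 0.01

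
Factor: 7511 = 7^1*29^1*37^1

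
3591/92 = 3591/92 = 39.03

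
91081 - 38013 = 53068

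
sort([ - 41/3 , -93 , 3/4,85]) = [ - 93 ,  -  41/3,  3/4,85]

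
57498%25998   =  5502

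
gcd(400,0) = 400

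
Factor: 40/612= 10/153=2^1*3^( -2)*5^1 * 17^( - 1 )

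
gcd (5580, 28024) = 124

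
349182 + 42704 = 391886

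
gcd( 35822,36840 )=2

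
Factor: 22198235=5^1 * 1039^1*4273^1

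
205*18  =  3690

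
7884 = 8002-118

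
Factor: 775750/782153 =2^1*5^3 * 17^(-1)*29^1*107^1 * 139^( - 1)*331^( - 1 )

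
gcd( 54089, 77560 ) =7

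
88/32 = 11/4 = 2.75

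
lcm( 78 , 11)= 858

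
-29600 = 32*(- 925) 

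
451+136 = 587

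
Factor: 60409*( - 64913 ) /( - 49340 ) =3921329417/49340 = 2^(-2 )*5^ (  -  1 )*139^1*193^1*313^1*467^1 * 2467^( - 1) 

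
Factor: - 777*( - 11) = 3^1*7^1*11^1*37^1 = 8547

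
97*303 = 29391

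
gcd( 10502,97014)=2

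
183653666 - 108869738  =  74783928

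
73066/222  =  36533/111 =329.13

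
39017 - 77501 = - 38484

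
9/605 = 9/605= 0.01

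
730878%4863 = 1428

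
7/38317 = 7/38317  =  0.00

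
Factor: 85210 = 2^1*5^1*8521^1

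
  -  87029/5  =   - 87029/5 = - 17405.80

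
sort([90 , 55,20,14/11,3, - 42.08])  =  [-42.08, 14/11,3,20,55,90]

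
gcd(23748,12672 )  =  12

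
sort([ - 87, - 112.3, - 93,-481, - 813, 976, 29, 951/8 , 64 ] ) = [ - 813 , -481, - 112.3, - 93, - 87, 29,64, 951/8, 976] 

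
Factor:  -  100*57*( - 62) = 353400=2^3*3^1*5^2*19^1 *31^1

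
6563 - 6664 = - 101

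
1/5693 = 1/5693 = 0.00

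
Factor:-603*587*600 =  - 212376600 = - 2^3*3^3*5^2 * 67^1*587^1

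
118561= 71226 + 47335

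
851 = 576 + 275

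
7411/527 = 14 + 33/527 = 14.06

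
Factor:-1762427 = -1762427^1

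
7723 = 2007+5716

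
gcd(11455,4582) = 2291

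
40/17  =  40/17= 2.35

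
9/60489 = 1/6721 = 0.00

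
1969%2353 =1969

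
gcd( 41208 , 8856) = 24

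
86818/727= 86818/727=119.42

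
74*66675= 4933950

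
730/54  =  13 + 14/27 =13.52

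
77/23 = 3 + 8/23= 3.35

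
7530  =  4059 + 3471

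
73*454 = 33142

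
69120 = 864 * 80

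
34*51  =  1734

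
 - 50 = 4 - 54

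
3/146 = 3/146 = 0.02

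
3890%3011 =879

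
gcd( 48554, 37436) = 2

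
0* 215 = 0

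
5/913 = 5/913  =  0.01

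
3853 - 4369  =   - 516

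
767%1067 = 767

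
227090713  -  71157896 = 155932817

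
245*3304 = 809480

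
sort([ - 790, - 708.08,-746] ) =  [ - 790,  -  746 , - 708.08]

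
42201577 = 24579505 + 17622072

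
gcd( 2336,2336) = 2336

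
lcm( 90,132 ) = 1980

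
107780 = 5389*20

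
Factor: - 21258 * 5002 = - 106332516 = -2^2*3^2*41^1 *61^1 * 1181^1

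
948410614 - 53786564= 894624050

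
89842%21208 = 5010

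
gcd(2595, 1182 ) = 3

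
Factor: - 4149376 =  - 2^7*7^1*11^1*421^1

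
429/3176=429/3176  =  0.14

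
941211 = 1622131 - 680920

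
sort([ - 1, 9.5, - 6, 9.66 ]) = [ - 6 , - 1,9.5,9.66]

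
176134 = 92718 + 83416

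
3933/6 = 655 + 1/2 = 655.50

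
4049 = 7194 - 3145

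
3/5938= 3/5938  =  0.00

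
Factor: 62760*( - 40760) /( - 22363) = 2^6*3^1*5^2*11^( - 1) * 19^( - 1 )*107^( - 1 )* 523^1*1019^1  =  2558097600/22363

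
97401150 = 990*98385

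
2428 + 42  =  2470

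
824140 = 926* 890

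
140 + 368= 508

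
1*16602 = 16602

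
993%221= 109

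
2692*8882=23910344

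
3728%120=8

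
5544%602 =126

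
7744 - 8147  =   - 403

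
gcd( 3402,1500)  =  6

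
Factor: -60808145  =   - 5^1 * 12161629^1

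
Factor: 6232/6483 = 2^3  *  3^( - 1)*19^1*41^1 * 2161^(-1 )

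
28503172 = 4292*6641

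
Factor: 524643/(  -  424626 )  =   - 2^(-1)*7^2*17^ ( - 1 )*23^( - 1 )*43^1*83^1*181^( - 1 )  =  - 174881/141542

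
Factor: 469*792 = 2^3*3^2*7^1*11^1*67^1 = 371448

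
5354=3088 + 2266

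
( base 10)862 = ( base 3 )1011221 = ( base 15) 3c7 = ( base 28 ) 12M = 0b1101011110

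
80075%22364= 12983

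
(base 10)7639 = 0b1110111010111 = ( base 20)j1j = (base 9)11427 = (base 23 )EA3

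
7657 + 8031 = 15688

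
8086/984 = 4043/492= 8.22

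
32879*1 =32879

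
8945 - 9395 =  - 450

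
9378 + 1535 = 10913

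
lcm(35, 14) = 70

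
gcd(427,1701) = 7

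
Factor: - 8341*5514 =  - 2^1*3^1 * 19^1*439^1 * 919^1  =  - 45992274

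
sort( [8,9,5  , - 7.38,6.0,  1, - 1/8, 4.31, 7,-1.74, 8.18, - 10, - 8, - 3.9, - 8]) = [ - 10,-8, - 8,  -  7.38,  -  3.9, - 1.74, - 1/8,  1, 4.31, 5,6.0,7, 8, 8.18,9]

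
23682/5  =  4736 + 2/5 = 4736.40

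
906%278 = 72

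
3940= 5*788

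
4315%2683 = 1632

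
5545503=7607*729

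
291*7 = 2037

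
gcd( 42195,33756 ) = 8439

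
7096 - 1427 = 5669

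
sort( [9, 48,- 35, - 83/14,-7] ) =[ - 35, - 7,-83/14 , 9, 48]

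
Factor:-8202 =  - 2^1*3^1 * 1367^1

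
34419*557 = 19171383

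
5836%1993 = 1850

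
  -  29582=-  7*4226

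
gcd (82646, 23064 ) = 1922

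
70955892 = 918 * 77294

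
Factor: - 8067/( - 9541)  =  3^1*7^( - 1)*29^( - 1)*47^( - 1) * 2689^1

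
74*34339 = 2541086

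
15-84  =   - 69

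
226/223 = 1 + 3/223 = 1.01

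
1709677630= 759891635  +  949785995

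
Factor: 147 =3^1 * 7^2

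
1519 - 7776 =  - 6257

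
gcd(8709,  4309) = 1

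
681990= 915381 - 233391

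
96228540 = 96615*996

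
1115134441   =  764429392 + 350705049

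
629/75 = 8 + 29/75=8.39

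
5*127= 635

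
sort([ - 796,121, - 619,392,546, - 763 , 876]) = [ - 796,-763, - 619,121 , 392,  546, 876 ]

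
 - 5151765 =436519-5588284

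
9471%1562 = 99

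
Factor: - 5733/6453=-3^( - 1 )*7^2 * 13^1 * 239^( - 1) = - 637/717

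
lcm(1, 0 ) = 0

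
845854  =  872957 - 27103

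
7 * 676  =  4732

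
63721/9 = 63721/9 =7080.11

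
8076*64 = 516864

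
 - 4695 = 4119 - 8814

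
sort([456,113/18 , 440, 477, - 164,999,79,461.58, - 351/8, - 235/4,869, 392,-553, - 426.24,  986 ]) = [-553, - 426.24, - 164, - 235/4, - 351/8, 113/18, 79,  392, 440,456,461.58,477, 869, 986, 999]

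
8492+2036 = 10528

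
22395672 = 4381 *5112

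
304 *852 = 259008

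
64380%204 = 120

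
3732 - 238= 3494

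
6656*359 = 2389504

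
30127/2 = 15063+1/2 = 15063.50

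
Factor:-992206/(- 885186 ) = 3^(  -  2)*29^1*17107^1*49177^( - 1) =496103/442593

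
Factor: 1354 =2^1*677^1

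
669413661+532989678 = 1202403339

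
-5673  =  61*( - 93)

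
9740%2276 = 636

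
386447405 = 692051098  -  305603693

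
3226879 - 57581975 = - 54355096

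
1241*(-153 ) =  - 189873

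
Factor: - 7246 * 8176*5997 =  - 355282046112 = -2^5 * 3^1 * 7^1 * 73^1*1999^1 * 3623^1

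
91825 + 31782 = 123607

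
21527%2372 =179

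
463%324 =139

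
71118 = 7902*9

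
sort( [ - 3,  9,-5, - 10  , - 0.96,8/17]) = [  -  10, - 5, - 3,  -  0.96, 8/17, 9]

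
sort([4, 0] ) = [0, 4 ] 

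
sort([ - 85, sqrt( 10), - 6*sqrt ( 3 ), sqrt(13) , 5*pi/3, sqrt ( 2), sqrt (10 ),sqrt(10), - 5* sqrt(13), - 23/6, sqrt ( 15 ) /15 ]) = [  -  85, - 5*sqrt( 13), - 6*sqrt(3), - 23/6,  sqrt(15 ) /15,sqrt( 2 ),sqrt (10),sqrt ( 10), sqrt( 10),sqrt(13),5*pi/3 ] 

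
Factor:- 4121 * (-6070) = 2^1*5^1*13^1*317^1*607^1 = 25014470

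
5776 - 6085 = -309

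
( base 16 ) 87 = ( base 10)135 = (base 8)207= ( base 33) 43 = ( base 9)160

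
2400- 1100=1300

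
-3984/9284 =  - 996/2321 = - 0.43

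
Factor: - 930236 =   -  2^2 * 313^1*743^1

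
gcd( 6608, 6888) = 56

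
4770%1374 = 648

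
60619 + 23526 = 84145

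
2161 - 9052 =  - 6891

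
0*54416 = 0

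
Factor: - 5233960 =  - 2^3 *5^1*17^1*43^1 * 179^1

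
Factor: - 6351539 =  - 109^1*58271^1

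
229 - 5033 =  -4804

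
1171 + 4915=6086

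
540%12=0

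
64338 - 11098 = 53240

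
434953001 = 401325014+33627987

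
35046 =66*531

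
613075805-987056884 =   -  373981079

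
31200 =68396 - 37196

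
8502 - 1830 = 6672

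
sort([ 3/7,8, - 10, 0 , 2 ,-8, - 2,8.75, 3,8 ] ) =[ - 10 ,-8,-2,0,3/7, 2, 3, 8,8, 8.75 ] 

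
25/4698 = 25/4698 = 0.01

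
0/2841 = 0 = 0.00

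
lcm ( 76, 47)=3572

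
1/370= 1/370 = 0.00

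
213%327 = 213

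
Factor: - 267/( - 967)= 3^1*89^1*967^(-1)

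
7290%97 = 15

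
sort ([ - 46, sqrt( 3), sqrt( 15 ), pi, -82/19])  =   [ - 46, - 82/19, sqrt( 3 ), pi , sqrt(15 ) ] 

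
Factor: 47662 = 2^1*23831^1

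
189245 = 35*5407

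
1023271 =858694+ 164577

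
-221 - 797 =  -1018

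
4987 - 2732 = 2255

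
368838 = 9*40982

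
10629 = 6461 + 4168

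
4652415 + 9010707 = 13663122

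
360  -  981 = - 621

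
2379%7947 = 2379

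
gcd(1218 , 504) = 42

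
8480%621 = 407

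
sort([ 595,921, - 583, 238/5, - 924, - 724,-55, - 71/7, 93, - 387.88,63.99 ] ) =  [ - 924,- 724, -583, -387.88, - 55, - 71/7,238/5  ,  63.99,93,595 , 921 ] 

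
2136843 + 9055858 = 11192701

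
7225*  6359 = 45943775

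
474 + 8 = 482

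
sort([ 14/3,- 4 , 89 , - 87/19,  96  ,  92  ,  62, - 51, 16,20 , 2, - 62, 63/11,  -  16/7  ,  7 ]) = [ - 62  , - 51, - 87/19  , - 4, - 16/7, 2,  14/3, 63/11 , 7 , 16, 20,62 , 89, 92,96]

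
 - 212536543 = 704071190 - 916607733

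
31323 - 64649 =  - 33326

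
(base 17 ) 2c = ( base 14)34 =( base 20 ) 26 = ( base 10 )46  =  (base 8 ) 56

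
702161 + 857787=1559948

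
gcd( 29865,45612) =543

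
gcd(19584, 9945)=153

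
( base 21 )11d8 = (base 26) EJP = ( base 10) 9983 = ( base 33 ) 95H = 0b10011011111111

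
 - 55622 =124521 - 180143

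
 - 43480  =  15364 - 58844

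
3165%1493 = 179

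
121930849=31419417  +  90511432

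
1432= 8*179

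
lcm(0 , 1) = 0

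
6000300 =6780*885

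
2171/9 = 241+2/9 = 241.22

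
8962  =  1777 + 7185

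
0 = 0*800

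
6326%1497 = 338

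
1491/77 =213/11 = 19.36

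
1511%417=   260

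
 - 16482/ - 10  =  8241/5 = 1648.20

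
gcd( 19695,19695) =19695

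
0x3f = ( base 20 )33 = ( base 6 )143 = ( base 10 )63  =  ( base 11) 58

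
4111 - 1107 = 3004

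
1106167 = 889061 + 217106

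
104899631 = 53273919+51625712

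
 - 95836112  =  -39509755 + - 56326357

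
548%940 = 548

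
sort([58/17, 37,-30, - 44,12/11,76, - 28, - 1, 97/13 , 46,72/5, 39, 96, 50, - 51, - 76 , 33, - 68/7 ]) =[  -  76,-51, - 44,- 30,  -  28,-68/7,-1,12/11, 58/17, 97/13, 72/5,33 , 37 , 39,46 , 50 , 76,  96]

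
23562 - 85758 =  - 62196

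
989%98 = 9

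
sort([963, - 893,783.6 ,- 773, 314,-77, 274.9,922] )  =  [ - 893,  -  773,-77, 274.9, 314, 783.6, 922,  963 ]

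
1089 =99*11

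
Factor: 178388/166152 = 2^( - 1)*3^( - 1 )*43^ ( -1 )*277^1 =277/258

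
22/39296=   11/19648 = 0.00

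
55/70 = 11/14 = 0.79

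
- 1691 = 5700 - 7391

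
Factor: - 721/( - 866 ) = 2^( - 1) *7^1*103^1 * 433^( - 1 ) 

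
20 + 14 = 34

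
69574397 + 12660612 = 82235009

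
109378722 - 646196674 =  - 536817952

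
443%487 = 443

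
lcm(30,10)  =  30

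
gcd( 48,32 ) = 16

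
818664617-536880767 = 281783850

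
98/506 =49/253= 0.19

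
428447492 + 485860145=914307637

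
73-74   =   - 1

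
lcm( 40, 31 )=1240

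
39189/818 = 39189/818=47.91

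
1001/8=1001/8=   125.12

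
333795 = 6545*51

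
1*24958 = 24958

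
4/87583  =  4/87583=0.00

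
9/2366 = 9/2366 = 0.00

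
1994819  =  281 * 7099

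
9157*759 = 6950163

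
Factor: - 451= - 11^1* 41^1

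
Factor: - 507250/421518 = -3^( - 1 )*5^3  *163^( - 1 ) * 431^( - 1)*2029^1= - 253625/210759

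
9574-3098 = 6476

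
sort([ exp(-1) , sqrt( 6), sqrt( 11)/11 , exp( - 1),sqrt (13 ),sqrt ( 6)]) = [ sqrt( 11)/11,exp ( - 1),exp( - 1 ),sqrt( 6), sqrt( 6),sqrt(13)]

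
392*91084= 35704928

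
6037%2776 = 485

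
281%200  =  81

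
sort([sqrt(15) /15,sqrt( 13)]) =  [ sqrt( 15 ) /15,  sqrt( 13 )]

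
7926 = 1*7926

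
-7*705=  - 4935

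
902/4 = 225 + 1/2 = 225.50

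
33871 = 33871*1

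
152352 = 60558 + 91794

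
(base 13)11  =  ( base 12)12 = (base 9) 15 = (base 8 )16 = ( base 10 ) 14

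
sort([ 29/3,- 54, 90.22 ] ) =[ - 54,29/3,90.22 ]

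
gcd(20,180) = 20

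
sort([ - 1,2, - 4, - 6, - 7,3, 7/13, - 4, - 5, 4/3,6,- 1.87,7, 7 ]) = [ - 7, - 6, - 5,  -  4, - 4, - 1.87, - 1,  7/13,4/3,2, 3 , 6,7,  7 ]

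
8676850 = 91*95350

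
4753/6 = 792+1/6= 792.17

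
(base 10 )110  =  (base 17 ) 68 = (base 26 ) 46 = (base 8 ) 156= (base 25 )4A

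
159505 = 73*2185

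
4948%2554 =2394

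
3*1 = 3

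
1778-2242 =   -  464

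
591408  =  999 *592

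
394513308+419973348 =814486656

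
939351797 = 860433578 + 78918219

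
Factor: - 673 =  - 673^1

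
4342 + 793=5135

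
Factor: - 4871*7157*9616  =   - 335230559152 = -  2^4*17^1*421^1*601^1*4871^1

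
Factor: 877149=3^4*7^2*13^1*17^1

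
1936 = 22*88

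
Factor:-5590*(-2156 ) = 2^3*5^1 *7^2 * 11^1*13^1*43^1 = 12052040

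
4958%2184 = 590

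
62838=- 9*(-6982)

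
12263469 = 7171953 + 5091516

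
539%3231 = 539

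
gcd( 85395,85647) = 3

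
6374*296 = 1886704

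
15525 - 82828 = -67303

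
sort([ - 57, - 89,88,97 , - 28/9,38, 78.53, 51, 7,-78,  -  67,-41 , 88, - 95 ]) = [ - 95, - 89 , - 78,-67,-57, - 41, - 28/9,7,38,51,78.53,88,88,97 ] 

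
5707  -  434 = 5273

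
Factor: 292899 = 3^1 * 89^1*1097^1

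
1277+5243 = 6520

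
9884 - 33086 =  - 23202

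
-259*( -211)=54649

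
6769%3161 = 447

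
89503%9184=6847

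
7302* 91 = 664482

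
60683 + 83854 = 144537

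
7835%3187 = 1461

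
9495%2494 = 2013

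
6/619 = 6/619 = 0.01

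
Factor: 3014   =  2^1* 11^1*137^1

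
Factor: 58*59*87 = 297714  =  2^1*3^1*29^2*59^1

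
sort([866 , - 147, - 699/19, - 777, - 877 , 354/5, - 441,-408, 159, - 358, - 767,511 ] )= [ - 877, - 777,-767, - 441, - 408 , - 358, - 147 ,-699/19,354/5,159,511, 866 ]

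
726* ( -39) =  - 28314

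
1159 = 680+479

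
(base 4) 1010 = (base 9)75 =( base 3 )2112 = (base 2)1000100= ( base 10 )68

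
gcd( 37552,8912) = 16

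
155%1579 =155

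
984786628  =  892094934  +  92691694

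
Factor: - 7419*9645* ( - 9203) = 658532214765 = 3^2*5^1*643^1*2473^1*9203^1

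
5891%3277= 2614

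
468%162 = 144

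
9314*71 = 661294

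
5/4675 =1/935 = 0.00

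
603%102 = 93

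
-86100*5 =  -430500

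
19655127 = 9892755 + 9762372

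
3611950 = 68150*53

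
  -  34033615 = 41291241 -75324856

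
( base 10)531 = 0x213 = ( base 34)fl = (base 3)201200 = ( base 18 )1b9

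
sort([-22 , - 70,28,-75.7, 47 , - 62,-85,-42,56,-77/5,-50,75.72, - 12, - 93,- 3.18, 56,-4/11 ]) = [ - 93, - 85, - 75.7,-70, - 62,-50, - 42 ,-22, -77/5 , - 12, - 3.18,-4/11,  28, 47, 56  ,  56,75.72]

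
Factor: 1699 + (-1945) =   -  246 = -2^1 *3^1*41^1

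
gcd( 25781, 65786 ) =889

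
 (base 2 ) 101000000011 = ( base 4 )220003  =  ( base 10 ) 2563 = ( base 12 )1597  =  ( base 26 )3KF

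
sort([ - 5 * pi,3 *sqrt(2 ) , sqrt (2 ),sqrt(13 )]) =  [-5*pi, sqrt( 2),sqrt( 13 ),  3 * sqrt(2) ]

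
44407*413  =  18340091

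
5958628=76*78403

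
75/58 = 1 + 17/58 = 1.29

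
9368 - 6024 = 3344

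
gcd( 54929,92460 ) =1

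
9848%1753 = 1083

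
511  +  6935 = 7446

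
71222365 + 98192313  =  169414678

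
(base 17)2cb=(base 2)1100011001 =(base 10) 793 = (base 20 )1JD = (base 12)561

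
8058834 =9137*882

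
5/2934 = 5/2934 = 0.00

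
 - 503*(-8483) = 4266949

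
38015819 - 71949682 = -33933863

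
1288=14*92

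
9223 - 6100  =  3123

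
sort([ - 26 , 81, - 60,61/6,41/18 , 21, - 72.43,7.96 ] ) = [-72.43, - 60, - 26,41/18,7.96, 61/6,  21 , 81] 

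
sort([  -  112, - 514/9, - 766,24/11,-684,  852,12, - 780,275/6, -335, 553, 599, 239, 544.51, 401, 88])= [  -  780, - 766, - 684, - 335,-112, - 514/9, 24/11,12, 275/6, 88, 239,401,544.51, 553 , 599, 852]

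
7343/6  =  7343/6= 1223.83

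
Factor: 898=2^1*449^1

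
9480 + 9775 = 19255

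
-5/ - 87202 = 5/87202 = 0.00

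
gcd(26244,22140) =108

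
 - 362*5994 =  - 2169828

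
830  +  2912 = 3742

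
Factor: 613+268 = 881 = 881^1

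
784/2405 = 784/2405 = 0.33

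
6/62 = 3/31 = 0.10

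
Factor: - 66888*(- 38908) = 2^5*3^2 * 71^1* 137^1 * 929^1 = 2602478304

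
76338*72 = 5496336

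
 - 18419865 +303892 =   -  18115973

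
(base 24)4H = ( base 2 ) 1110001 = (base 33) 3E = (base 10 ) 113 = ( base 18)65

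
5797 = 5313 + 484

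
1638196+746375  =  2384571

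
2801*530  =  1484530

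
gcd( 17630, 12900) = 430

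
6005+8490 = 14495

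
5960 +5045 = 11005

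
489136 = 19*25744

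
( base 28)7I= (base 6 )554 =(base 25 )8e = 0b11010110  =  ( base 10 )214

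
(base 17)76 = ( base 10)125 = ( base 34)3N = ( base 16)7D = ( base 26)4L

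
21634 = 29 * 746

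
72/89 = 72/89   =  0.81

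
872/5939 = 872/5939 = 0.15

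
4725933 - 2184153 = 2541780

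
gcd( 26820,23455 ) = 5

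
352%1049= 352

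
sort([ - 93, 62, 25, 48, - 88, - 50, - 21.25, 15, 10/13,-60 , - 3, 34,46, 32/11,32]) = [ - 93,-88,- 60, - 50,-21.25, - 3, 10/13, 32/11, 15,25,32,  34,46,48, 62]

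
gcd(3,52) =1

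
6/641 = 6/641 = 0.01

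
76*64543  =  4905268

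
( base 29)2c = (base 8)106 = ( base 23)31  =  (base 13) 55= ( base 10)70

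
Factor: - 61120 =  - 2^6*5^1*191^1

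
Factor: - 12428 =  - 2^2*13^1*239^1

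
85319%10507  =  1263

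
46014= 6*7669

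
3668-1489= 2179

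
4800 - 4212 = 588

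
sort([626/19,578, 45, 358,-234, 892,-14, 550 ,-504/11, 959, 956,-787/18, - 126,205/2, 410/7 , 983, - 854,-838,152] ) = [-854, - 838 ,-234, - 126,- 504/11,-787/18, - 14,626/19 , 45, 410/7, 205/2,  152, 358,550,578, 892, 956,959, 983]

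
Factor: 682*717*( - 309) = -151099146 = - 2^1*3^2*11^1*31^1*103^1*239^1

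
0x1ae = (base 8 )656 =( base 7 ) 1153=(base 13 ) 271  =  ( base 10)430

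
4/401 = 4/401 = 0.01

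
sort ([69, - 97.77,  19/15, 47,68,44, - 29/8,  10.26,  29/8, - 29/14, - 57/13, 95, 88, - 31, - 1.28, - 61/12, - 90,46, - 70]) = [ - 97.77, - 90, - 70, - 31, - 61/12,-57/13,-29/8,-29/14, - 1.28, 19/15, 29/8,  10.26,44,46 , 47, 68,69,88,95 ] 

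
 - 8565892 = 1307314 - 9873206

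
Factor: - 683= - 683^1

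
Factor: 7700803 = 11^2*31^1*2053^1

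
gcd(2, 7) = 1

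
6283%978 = 415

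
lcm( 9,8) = 72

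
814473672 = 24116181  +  790357491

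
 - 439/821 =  - 439/821 = -0.53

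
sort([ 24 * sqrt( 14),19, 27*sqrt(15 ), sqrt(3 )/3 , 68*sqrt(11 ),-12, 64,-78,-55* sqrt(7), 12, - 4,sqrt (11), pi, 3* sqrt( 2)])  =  [ -55* sqrt(7 ),-78 ,-12, - 4,sqrt( 3 )/3,  pi,sqrt(11),3*sqrt(2), 12,19 , 64,24*sqrt(14 ), 27*sqrt (15),68 * sqrt(11 )] 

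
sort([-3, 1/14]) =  [-3 , 1/14]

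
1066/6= 533/3 = 177.67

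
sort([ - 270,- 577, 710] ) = [ - 577,-270, 710 ] 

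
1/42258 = 1/42258 = 0.00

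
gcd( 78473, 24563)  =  1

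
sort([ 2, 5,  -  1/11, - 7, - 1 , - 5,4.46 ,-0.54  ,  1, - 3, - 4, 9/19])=[ - 7,  -  5,  -  4, - 3,-1, -0.54 , - 1/11,9/19,1,2,  4.46, 5 ]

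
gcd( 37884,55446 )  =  6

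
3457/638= 5 + 267/638 = 5.42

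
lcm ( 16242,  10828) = 32484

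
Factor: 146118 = 2^1*3^1*7^3*71^1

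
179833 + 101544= 281377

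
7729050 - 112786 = 7616264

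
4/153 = 4/153 = 0.03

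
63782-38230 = 25552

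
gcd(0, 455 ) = 455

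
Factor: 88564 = 2^2 *7^1 *3163^1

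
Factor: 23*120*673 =1857480 = 2^3 *3^1*5^1*23^1 * 673^1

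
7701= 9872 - 2171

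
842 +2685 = 3527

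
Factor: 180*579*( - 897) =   -  2^2*3^4*5^1*13^1 * 23^1*193^1  =  - 93485340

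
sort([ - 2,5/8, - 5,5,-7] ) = [ - 7,  -  5,  -  2,5/8, 5]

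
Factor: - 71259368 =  - 2^3* 601^1*14821^1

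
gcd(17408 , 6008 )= 8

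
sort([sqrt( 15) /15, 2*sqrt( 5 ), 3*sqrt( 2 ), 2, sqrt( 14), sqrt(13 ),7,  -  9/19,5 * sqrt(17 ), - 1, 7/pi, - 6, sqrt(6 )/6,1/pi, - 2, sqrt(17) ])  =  [ - 6, - 2, - 1, - 9/19, sqrt( 15)/15,1/pi , sqrt ( 6) /6 , 2, 7/pi,sqrt( 13), sqrt(14), sqrt( 17),3*sqrt(2), 2*sqrt (5), 7, 5*sqrt(17 )]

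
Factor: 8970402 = 2^1 * 3^1*7^1 * 43^1*4967^1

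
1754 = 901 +853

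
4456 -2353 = 2103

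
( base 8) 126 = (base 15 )5b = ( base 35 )2g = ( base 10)86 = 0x56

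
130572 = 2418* 54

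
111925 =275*407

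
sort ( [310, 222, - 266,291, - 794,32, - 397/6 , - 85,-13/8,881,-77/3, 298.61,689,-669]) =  [ - 794,-669, - 266,- 85,  -  397/6, - 77/3,-13/8, 32, 222,291, 298.61,310, 689  ,  881]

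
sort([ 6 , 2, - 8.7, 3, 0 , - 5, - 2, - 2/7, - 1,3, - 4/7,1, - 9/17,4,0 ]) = [  -  8.7,  -  5 , - 2, - 1, - 4/7, - 9/17, - 2/7,0,0,1,2,3,3,4, 6] 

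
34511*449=15495439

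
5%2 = 1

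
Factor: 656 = 2^4 * 41^1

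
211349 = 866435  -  655086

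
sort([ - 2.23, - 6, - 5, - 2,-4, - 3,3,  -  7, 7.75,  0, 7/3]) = [ - 7, - 6,-5, - 4, - 3, - 2.23, - 2 , 0, 7/3, 3, 7.75 ] 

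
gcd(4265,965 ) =5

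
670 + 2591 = 3261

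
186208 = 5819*32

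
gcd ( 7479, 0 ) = 7479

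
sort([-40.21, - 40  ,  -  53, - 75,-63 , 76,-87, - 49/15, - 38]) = [-87,-75, - 63,-53,-40.21  ,  -  40 , - 38,- 49/15, 76] 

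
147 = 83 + 64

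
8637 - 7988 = 649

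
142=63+79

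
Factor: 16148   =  2^2*11^1*367^1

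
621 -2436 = -1815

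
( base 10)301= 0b100101101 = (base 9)364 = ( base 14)177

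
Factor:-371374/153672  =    -  2^( -2 )*3^( - 1)*29^1=- 29/12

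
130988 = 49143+81845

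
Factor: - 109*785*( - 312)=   2^3*3^1*5^1*13^1 * 109^1*157^1 = 26696280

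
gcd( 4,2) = 2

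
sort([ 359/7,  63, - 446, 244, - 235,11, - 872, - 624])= [ - 872, - 624, - 446, - 235,11,359/7,63, 244]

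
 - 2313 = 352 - 2665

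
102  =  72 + 30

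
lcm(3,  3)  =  3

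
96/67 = 1 + 29/67 = 1.43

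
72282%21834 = 6780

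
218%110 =108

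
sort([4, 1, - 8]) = [ - 8, 1, 4 ]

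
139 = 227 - 88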